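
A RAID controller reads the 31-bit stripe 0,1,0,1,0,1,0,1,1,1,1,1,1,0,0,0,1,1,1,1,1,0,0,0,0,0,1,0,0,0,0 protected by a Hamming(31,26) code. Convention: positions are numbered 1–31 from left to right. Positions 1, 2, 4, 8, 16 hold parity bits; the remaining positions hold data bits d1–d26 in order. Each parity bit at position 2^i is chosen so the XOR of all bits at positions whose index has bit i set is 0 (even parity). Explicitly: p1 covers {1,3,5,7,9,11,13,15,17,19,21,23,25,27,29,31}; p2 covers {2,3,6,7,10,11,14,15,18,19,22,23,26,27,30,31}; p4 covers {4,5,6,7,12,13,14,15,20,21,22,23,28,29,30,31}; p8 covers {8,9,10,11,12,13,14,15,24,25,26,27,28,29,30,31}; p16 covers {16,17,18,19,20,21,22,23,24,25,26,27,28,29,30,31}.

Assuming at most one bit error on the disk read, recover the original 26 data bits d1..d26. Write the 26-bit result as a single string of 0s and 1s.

00101101100111110000010000

s1 (pos 1,3,5,7,9,11,13,15,17,19,21,23,25,27,29,31): 0⊕0⊕0⊕0⊕1⊕1⊕1⊕0⊕1⊕1⊕1⊕0⊕0⊕1⊕0⊕0 = 1
s2 (pos 2,3,6,7,10,11,14,15,18,19,22,23,26,27,30,31): 1⊕0⊕1⊕0⊕1⊕1⊕0⊕0⊕1⊕1⊕0⊕0⊕0⊕1⊕0⊕0 = 1
s4 (pos 4,5,6,7,12,13,14,15,20,21,22,23,28,29,30,31): 1⊕0⊕1⊕0⊕1⊕1⊕0⊕0⊕1⊕1⊕0⊕0⊕0⊕0⊕0⊕0 = 0
s8 (pos 8,9,10,11,12,13,14,15,24,25,26,27,28,29,30,31): 1⊕1⊕1⊕1⊕1⊕1⊕0⊕0⊕0⊕0⊕0⊕1⊕0⊕0⊕0⊕0 = 1
s16 (pos 16,17,18,19,20,21,22,23,24,25,26,27,28,29,30,31): 0⊕1⊕1⊕1⊕1⊕1⊕0⊕0⊕0⊕0⊕0⊕1⊕0⊕0⊕0⊕0 = 0
Syndrome s16…s1 = 01011 → error at position 11.
Flip position 11: 0101010111111000111110000010000 → 0101010111011000111110000010000
Read data bits from positions 3,5,6,7,9,10,11,12,13,14,15,17,18,19,20,21,22,23,24,25,26,27,28,29,30,31: 00101101100111110000010000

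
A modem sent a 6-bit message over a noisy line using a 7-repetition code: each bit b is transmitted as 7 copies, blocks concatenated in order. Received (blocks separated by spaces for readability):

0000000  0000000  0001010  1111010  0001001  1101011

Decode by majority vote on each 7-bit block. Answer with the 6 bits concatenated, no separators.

000101

Block 1 (0000000): 0 ones → 0
Block 2 (0000000): 0 ones → 0
Block 3 (0001010): 2 ones → 0
Block 4 (1111010): 5 ones → 1
Block 5 (0001001): 2 ones → 0
Block 6 (1101011): 5 ones → 1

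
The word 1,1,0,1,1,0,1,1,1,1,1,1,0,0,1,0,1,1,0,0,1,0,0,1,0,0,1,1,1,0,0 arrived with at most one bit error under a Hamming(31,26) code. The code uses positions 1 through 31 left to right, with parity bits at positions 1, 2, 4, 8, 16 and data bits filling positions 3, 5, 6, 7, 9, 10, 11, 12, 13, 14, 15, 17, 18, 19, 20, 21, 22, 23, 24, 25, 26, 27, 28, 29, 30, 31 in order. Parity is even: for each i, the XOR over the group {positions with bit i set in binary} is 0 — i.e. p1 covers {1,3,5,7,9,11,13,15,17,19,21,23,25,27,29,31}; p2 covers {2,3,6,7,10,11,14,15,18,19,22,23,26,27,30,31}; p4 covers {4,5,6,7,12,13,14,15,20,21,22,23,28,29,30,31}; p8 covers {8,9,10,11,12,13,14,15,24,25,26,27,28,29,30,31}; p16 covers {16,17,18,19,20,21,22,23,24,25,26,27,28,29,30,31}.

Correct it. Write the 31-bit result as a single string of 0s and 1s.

s1 (pos 1,3,5,7,9,11,13,15,17,19,21,23,25,27,29,31): 1⊕0⊕1⊕1⊕1⊕1⊕0⊕1⊕1⊕0⊕1⊕0⊕0⊕1⊕1⊕0 = 0
s2 (pos 2,3,6,7,10,11,14,15,18,19,22,23,26,27,30,31): 1⊕0⊕0⊕1⊕1⊕1⊕0⊕1⊕1⊕0⊕0⊕0⊕0⊕1⊕0⊕0 = 1
s4 (pos 4,5,6,7,12,13,14,15,20,21,22,23,28,29,30,31): 1⊕1⊕0⊕1⊕1⊕0⊕0⊕1⊕0⊕1⊕0⊕0⊕1⊕1⊕0⊕0 = 0
s8 (pos 8,9,10,11,12,13,14,15,24,25,26,27,28,29,30,31): 1⊕1⊕1⊕1⊕1⊕0⊕0⊕1⊕1⊕0⊕0⊕1⊕1⊕1⊕0⊕0 = 0
s16 (pos 16,17,18,19,20,21,22,23,24,25,26,27,28,29,30,31): 0⊕1⊕1⊕0⊕0⊕1⊕0⊕0⊕1⊕0⊕0⊕1⊕1⊕1⊕0⊕0 = 1
Syndrome s16…s1 = 10010 → error at position 18.
Flip position 18: 1101101111110010110010010011100 → 1101101111110010100010010011100

1101101111110010100010010011100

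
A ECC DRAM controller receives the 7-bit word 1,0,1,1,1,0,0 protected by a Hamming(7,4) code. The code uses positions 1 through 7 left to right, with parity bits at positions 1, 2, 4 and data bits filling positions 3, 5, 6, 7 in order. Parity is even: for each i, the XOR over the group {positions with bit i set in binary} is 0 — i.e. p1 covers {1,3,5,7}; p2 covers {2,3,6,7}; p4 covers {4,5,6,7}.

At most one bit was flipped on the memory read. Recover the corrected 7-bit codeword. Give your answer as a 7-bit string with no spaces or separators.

1001100

s1 (pos 1,3,5,7): 1⊕1⊕1⊕0 = 1
s2 (pos 2,3,6,7): 0⊕1⊕0⊕0 = 1
s4 (pos 4,5,6,7): 1⊕1⊕0⊕0 = 0
Syndrome s4…s1 = 011 → error at position 3.
Flip position 3: 1011100 → 1001100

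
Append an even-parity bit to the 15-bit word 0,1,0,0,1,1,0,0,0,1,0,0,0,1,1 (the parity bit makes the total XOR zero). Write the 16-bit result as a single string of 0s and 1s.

0100110001000110

XOR of the 15 data bits: 0⊕1⊕0⊕0⊕1⊕1⊕0⊕0⊕0⊕1⊕0⊕0⊕0⊕1⊕1 = 0
Parity bit = 0 (so all 16 bits XOR to 0).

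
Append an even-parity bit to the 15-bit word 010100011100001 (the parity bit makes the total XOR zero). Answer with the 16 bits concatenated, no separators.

XOR of the 15 data bits: 0⊕1⊕0⊕1⊕0⊕0⊕0⊕1⊕1⊕1⊕0⊕0⊕0⊕0⊕1 = 0
Parity bit = 0 (so all 16 bits XOR to 0).

0101000111000010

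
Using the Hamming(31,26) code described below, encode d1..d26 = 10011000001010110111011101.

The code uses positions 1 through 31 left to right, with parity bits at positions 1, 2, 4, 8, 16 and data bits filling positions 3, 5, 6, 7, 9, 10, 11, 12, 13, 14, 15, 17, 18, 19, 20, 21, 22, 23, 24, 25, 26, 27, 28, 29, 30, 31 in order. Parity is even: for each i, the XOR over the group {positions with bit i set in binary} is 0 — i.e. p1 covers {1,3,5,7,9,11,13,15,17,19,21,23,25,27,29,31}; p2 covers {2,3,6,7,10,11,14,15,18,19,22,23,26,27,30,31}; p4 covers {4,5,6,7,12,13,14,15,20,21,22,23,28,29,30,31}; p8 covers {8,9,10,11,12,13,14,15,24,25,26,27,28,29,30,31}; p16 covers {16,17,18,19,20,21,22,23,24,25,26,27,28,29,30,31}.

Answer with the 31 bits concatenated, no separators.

Place data at non-parity positions: p1 p2 1 p4 0 0 1 p8 1 0 0 0 0 0 1 p16 0 1 0 1 1 0 1 1 1 0 1 1 1 0 1
p1 (pos 1,3,5,7,9,11,13,15,17,19,21,23,25,27,29,31): XOR of data positions = 1⊕0⊕1⊕1⊕0⊕0⊕1⊕0⊕0⊕1⊕1⊕1⊕1⊕1⊕1 = 0
p2 (pos 2,3,6,7,10,11,14,15,18,19,22,23,26,27,30,31): XOR of data positions = 1⊕0⊕1⊕0⊕0⊕0⊕1⊕1⊕0⊕0⊕1⊕0⊕1⊕0⊕1 = 1
p4 (pos 4,5,6,7,12,13,14,15,20,21,22,23,28,29,30,31): XOR of data positions = 0⊕0⊕1⊕0⊕0⊕0⊕1⊕1⊕1⊕0⊕1⊕1⊕1⊕0⊕1 = 0
p8 (pos 8,9,10,11,12,13,14,15,24,25,26,27,28,29,30,31): XOR of data positions = 1⊕0⊕0⊕0⊕0⊕0⊕1⊕1⊕1⊕0⊕1⊕1⊕1⊕0⊕1 = 0
p16 (pos 16,17,18,19,20,21,22,23,24,25,26,27,28,29,30,31): XOR of data positions = 0⊕1⊕0⊕1⊕1⊕0⊕1⊕1⊕1⊕0⊕1⊕1⊕1⊕0⊕1 = 0
Codeword: 0110001010000010010110111011101

0110001010000010010110111011101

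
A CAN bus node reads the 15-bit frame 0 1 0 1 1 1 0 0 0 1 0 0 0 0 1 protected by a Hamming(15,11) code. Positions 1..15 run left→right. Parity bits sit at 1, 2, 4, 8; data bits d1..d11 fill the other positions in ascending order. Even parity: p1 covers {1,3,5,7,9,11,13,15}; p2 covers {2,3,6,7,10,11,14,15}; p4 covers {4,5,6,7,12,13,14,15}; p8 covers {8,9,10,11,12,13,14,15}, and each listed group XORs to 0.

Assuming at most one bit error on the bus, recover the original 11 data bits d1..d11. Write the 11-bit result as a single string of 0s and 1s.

01100100001

s1 (pos 1,3,5,7,9,11,13,15): 0⊕0⊕1⊕0⊕0⊕0⊕0⊕1 = 0
s2 (pos 2,3,6,7,10,11,14,15): 1⊕0⊕1⊕0⊕1⊕0⊕0⊕1 = 0
s4 (pos 4,5,6,7,12,13,14,15): 1⊕1⊕1⊕0⊕0⊕0⊕0⊕1 = 0
s8 (pos 8,9,10,11,12,13,14,15): 0⊕0⊕1⊕0⊕0⊕0⊕0⊕1 = 0
Syndrome s8…s1 = 0000 → no error.
Read data bits from positions 3,5,6,7,9,10,11,12,13,14,15: 01100100001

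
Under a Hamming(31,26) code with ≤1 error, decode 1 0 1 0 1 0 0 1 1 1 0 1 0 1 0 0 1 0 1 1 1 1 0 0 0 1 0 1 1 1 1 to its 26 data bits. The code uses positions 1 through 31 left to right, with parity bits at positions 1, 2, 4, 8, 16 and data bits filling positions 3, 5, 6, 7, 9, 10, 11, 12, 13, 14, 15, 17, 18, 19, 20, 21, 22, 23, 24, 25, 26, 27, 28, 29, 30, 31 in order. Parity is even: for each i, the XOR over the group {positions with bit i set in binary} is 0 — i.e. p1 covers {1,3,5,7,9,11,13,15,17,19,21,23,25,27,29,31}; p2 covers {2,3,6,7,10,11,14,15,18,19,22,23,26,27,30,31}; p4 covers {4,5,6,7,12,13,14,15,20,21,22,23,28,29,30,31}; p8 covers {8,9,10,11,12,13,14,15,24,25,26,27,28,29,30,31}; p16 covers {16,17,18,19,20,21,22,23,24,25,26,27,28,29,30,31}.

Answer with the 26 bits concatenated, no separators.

11001101010101111000101111

s1 (pos 1,3,5,7,9,11,13,15,17,19,21,23,25,27,29,31): 1⊕1⊕1⊕0⊕1⊕0⊕0⊕0⊕1⊕1⊕1⊕0⊕0⊕0⊕1⊕1 = 1
s2 (pos 2,3,6,7,10,11,14,15,18,19,22,23,26,27,30,31): 0⊕1⊕0⊕0⊕1⊕0⊕1⊕0⊕0⊕1⊕1⊕0⊕1⊕0⊕1⊕1 = 0
s4 (pos 4,5,6,7,12,13,14,15,20,21,22,23,28,29,30,31): 0⊕1⊕0⊕0⊕1⊕0⊕1⊕0⊕1⊕1⊕1⊕0⊕1⊕1⊕1⊕1 = 0
s8 (pos 8,9,10,11,12,13,14,15,24,25,26,27,28,29,30,31): 1⊕1⊕1⊕0⊕1⊕0⊕1⊕0⊕0⊕0⊕1⊕0⊕1⊕1⊕1⊕1 = 0
s16 (pos 16,17,18,19,20,21,22,23,24,25,26,27,28,29,30,31): 0⊕1⊕0⊕1⊕1⊕1⊕1⊕0⊕0⊕0⊕1⊕0⊕1⊕1⊕1⊕1 = 0
Syndrome s16…s1 = 00001 → error at position 1.
Flip position 1: 1010100111010100101111000101111 → 0010100111010100101111000101111
Read data bits from positions 3,5,6,7,9,10,11,12,13,14,15,17,18,19,20,21,22,23,24,25,26,27,28,29,30,31: 11001101010101111000101111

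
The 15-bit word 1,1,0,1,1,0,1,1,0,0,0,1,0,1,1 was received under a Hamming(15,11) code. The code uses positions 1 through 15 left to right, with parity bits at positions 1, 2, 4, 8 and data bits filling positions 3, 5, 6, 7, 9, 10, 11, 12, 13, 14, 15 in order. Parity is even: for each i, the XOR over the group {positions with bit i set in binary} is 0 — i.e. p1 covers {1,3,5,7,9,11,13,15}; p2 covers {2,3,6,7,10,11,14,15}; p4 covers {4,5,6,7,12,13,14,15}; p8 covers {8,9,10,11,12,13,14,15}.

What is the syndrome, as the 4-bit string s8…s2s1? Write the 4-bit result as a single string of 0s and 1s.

s1 (pos 1,3,5,7,9,11,13,15): 1⊕0⊕1⊕1⊕0⊕0⊕0⊕1 = 0
s2 (pos 2,3,6,7,10,11,14,15): 1⊕0⊕0⊕1⊕0⊕0⊕1⊕1 = 0
s4 (pos 4,5,6,7,12,13,14,15): 1⊕1⊕0⊕1⊕1⊕0⊕1⊕1 = 0
s8 (pos 8,9,10,11,12,13,14,15): 1⊕0⊕0⊕0⊕1⊕0⊕1⊕1 = 0
Syndrome s8…s1 = 0000 → no error.

0000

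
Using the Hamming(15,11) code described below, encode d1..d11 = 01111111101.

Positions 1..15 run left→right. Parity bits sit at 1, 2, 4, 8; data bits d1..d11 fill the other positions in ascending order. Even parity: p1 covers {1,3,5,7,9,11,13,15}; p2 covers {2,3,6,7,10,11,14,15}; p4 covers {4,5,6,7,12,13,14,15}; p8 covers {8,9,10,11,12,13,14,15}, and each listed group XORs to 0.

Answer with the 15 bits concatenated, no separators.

Place data at non-parity positions: p1 p2 0 p4 1 1 1 p8 1 1 1 1 1 0 1
p1 (pos 1,3,5,7,9,11,13,15): XOR of data positions = 0⊕1⊕1⊕1⊕1⊕1⊕1 = 0
p2 (pos 2,3,6,7,10,11,14,15): XOR of data positions = 0⊕1⊕1⊕1⊕1⊕0⊕1 = 1
p4 (pos 4,5,6,7,12,13,14,15): XOR of data positions = 1⊕1⊕1⊕1⊕1⊕0⊕1 = 0
p8 (pos 8,9,10,11,12,13,14,15): XOR of data positions = 1⊕1⊕1⊕1⊕1⊕0⊕1 = 0
Codeword: 010011101111101

010011101111101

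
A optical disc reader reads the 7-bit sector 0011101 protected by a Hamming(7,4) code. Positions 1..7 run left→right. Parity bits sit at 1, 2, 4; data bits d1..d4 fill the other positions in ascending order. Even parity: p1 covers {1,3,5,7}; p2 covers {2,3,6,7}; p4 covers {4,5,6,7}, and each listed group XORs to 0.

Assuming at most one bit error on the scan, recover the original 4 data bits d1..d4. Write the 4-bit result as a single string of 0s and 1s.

s1 (pos 1,3,5,7): 0⊕1⊕1⊕1 = 1
s2 (pos 2,3,6,7): 0⊕1⊕0⊕1 = 0
s4 (pos 4,5,6,7): 1⊕1⊕0⊕1 = 1
Syndrome s4…s1 = 101 → error at position 5.
Flip position 5: 0011101 → 0011001
Read data bits from positions 3,5,6,7: 1001

1001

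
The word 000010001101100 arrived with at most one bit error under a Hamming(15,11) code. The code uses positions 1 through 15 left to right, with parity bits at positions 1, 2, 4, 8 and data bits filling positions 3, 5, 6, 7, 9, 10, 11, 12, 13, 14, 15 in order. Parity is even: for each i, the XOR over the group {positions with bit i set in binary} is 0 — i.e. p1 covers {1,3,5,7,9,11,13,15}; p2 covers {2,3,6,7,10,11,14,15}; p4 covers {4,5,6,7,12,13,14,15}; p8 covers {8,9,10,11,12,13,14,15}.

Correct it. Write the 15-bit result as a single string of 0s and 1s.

s1 (pos 1,3,5,7,9,11,13,15): 0⊕0⊕1⊕0⊕1⊕0⊕1⊕0 = 1
s2 (pos 2,3,6,7,10,11,14,15): 0⊕0⊕0⊕0⊕1⊕0⊕0⊕0 = 1
s4 (pos 4,5,6,7,12,13,14,15): 0⊕1⊕0⊕0⊕1⊕1⊕0⊕0 = 1
s8 (pos 8,9,10,11,12,13,14,15): 0⊕1⊕1⊕0⊕1⊕1⊕0⊕0 = 0
Syndrome s8…s1 = 0111 → error at position 7.
Flip position 7: 000010001101100 → 000010101101100

000010101101100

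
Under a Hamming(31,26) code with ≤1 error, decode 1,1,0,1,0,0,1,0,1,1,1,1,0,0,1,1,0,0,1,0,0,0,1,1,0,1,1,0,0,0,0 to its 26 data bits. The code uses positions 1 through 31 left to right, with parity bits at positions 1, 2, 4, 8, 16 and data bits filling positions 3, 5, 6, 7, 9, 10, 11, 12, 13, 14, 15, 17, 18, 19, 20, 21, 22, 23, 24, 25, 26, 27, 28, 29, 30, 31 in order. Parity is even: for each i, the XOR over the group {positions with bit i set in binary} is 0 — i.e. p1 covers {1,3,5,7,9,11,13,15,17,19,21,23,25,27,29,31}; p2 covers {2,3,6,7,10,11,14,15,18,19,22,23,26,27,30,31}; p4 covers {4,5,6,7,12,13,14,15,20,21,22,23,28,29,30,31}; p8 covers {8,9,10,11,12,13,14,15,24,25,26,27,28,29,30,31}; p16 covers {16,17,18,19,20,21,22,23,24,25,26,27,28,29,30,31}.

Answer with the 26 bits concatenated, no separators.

00111111001001000110110000

s1 (pos 1,3,5,7,9,11,13,15,17,19,21,23,25,27,29,31): 1⊕0⊕0⊕1⊕1⊕1⊕0⊕1⊕0⊕1⊕0⊕1⊕0⊕1⊕0⊕0 = 0
s2 (pos 2,3,6,7,10,11,14,15,18,19,22,23,26,27,30,31): 1⊕0⊕0⊕1⊕1⊕1⊕0⊕1⊕0⊕1⊕0⊕1⊕1⊕1⊕0⊕0 = 1
s4 (pos 4,5,6,7,12,13,14,15,20,21,22,23,28,29,30,31): 1⊕0⊕0⊕1⊕1⊕0⊕0⊕1⊕0⊕0⊕0⊕1⊕0⊕0⊕0⊕0 = 1
s8 (pos 8,9,10,11,12,13,14,15,24,25,26,27,28,29,30,31): 0⊕1⊕1⊕1⊕1⊕0⊕0⊕1⊕1⊕0⊕1⊕1⊕0⊕0⊕0⊕0 = 0
s16 (pos 16,17,18,19,20,21,22,23,24,25,26,27,28,29,30,31): 1⊕0⊕0⊕1⊕0⊕0⊕0⊕1⊕1⊕0⊕1⊕1⊕0⊕0⊕0⊕0 = 0
Syndrome s16…s1 = 00110 → error at position 6.
Flip position 6: 1101001011110011001000110110000 → 1101011011110011001000110110000
Read data bits from positions 3,5,6,7,9,10,11,12,13,14,15,17,18,19,20,21,22,23,24,25,26,27,28,29,30,31: 00111111001001000110110000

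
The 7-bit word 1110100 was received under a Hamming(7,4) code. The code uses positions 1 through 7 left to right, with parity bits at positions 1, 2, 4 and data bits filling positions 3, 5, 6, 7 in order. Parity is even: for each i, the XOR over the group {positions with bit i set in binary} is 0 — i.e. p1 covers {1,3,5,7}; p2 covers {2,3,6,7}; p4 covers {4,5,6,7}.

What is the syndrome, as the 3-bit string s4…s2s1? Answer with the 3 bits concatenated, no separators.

s1 (pos 1,3,5,7): 1⊕1⊕1⊕0 = 1
s2 (pos 2,3,6,7): 1⊕1⊕0⊕0 = 0
s4 (pos 4,5,6,7): 0⊕1⊕0⊕0 = 1
Syndrome s4…s1 = 101 → error at position 5.

101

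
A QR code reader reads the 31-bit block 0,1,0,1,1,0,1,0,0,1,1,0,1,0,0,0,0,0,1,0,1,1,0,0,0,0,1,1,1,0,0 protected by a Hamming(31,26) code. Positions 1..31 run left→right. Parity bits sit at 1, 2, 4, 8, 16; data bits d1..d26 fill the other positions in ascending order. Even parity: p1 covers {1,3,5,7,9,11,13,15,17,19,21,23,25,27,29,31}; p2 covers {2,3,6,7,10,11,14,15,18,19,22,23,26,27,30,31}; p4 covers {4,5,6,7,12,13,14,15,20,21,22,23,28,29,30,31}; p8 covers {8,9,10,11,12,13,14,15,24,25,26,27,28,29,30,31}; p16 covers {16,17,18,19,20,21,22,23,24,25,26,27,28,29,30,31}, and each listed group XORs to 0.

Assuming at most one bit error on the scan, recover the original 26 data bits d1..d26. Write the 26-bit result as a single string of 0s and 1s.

01010110100001011000011100

s1 (pos 1,3,5,7,9,11,13,15,17,19,21,23,25,27,29,31): 0⊕0⊕1⊕1⊕0⊕1⊕1⊕0⊕0⊕1⊕1⊕0⊕0⊕1⊕1⊕0 = 0
s2 (pos 2,3,6,7,10,11,14,15,18,19,22,23,26,27,30,31): 1⊕0⊕0⊕1⊕1⊕1⊕0⊕0⊕0⊕1⊕1⊕0⊕0⊕1⊕0⊕0 = 1
s4 (pos 4,5,6,7,12,13,14,15,20,21,22,23,28,29,30,31): 1⊕1⊕0⊕1⊕0⊕1⊕0⊕0⊕0⊕1⊕1⊕0⊕1⊕1⊕0⊕0 = 0
s8 (pos 8,9,10,11,12,13,14,15,24,25,26,27,28,29,30,31): 0⊕0⊕1⊕1⊕0⊕1⊕0⊕0⊕0⊕0⊕0⊕1⊕1⊕1⊕0⊕0 = 0
s16 (pos 16,17,18,19,20,21,22,23,24,25,26,27,28,29,30,31): 0⊕0⊕0⊕1⊕0⊕1⊕1⊕0⊕0⊕0⊕0⊕1⊕1⊕1⊕0⊕0 = 0
Syndrome s16…s1 = 00010 → error at position 2.
Flip position 2: 0101101001101000001011000011100 → 0001101001101000001011000011100
Read data bits from positions 3,5,6,7,9,10,11,12,13,14,15,17,18,19,20,21,22,23,24,25,26,27,28,29,30,31: 01010110100001011000011100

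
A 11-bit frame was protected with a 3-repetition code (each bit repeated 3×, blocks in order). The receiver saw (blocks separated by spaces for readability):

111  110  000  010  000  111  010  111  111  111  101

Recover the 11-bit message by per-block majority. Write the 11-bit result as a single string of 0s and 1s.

Block 1 (111): 3 ones → 1
Block 2 (110): 2 ones → 1
Block 3 (000): 0 ones → 0
Block 4 (010): 1 one → 0
Block 5 (000): 0 ones → 0
Block 6 (111): 3 ones → 1
Block 7 (010): 1 one → 0
Block 8 (111): 3 ones → 1
Block 9 (111): 3 ones → 1
Block 10 (111): 3 ones → 1
Block 11 (101): 2 ones → 1

11000101111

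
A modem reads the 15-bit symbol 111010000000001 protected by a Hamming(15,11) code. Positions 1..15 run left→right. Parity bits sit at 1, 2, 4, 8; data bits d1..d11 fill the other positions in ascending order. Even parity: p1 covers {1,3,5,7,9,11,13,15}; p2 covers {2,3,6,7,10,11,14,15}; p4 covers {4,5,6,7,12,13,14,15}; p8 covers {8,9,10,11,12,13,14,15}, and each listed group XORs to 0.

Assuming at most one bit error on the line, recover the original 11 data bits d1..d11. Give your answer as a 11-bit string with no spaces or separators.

11000100001

s1 (pos 1,3,5,7,9,11,13,15): 1⊕1⊕1⊕0⊕0⊕0⊕0⊕1 = 0
s2 (pos 2,3,6,7,10,11,14,15): 1⊕1⊕0⊕0⊕0⊕0⊕0⊕1 = 1
s4 (pos 4,5,6,7,12,13,14,15): 0⊕1⊕0⊕0⊕0⊕0⊕0⊕1 = 0
s8 (pos 8,9,10,11,12,13,14,15): 0⊕0⊕0⊕0⊕0⊕0⊕0⊕1 = 1
Syndrome s8…s1 = 1010 → error at position 10.
Flip position 10: 111010000000001 → 111010000100001
Read data bits from positions 3,5,6,7,9,10,11,12,13,14,15: 11000100001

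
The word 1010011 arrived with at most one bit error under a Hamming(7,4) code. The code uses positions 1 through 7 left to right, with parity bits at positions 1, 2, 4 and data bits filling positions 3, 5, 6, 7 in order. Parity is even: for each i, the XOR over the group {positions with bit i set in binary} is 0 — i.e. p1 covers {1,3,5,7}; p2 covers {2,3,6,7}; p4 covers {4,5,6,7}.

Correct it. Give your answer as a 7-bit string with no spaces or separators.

1000011

s1 (pos 1,3,5,7): 1⊕1⊕0⊕1 = 1
s2 (pos 2,3,6,7): 0⊕1⊕1⊕1 = 1
s4 (pos 4,5,6,7): 0⊕0⊕1⊕1 = 0
Syndrome s4…s1 = 011 → error at position 3.
Flip position 3: 1010011 → 1000011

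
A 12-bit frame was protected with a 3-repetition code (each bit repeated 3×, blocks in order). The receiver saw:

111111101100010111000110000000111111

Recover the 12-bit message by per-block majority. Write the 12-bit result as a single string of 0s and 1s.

111001010011

Block 1 (111): 3 ones → 1
Block 2 (111): 3 ones → 1
Block 3 (101): 2 ones → 1
Block 4 (100): 1 one → 0
Block 5 (010): 1 one → 0
Block 6 (111): 3 ones → 1
Block 7 (000): 0 ones → 0
Block 8 (110): 2 ones → 1
Block 9 (000): 0 ones → 0
Block 10 (000): 0 ones → 0
Block 11 (111): 3 ones → 1
Block 12 (111): 3 ones → 1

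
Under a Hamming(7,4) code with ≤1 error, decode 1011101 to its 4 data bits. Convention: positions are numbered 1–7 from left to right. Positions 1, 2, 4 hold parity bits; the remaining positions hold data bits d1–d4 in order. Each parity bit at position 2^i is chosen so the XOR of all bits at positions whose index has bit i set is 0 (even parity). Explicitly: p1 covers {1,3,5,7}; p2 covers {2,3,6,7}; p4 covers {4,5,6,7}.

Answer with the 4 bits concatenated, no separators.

s1 (pos 1,3,5,7): 1⊕1⊕1⊕1 = 0
s2 (pos 2,3,6,7): 0⊕1⊕0⊕1 = 0
s4 (pos 4,5,6,7): 1⊕1⊕0⊕1 = 1
Syndrome s4…s1 = 100 → error at position 4.
Flip position 4: 1011101 → 1010101
Read data bits from positions 3,5,6,7: 1101

1101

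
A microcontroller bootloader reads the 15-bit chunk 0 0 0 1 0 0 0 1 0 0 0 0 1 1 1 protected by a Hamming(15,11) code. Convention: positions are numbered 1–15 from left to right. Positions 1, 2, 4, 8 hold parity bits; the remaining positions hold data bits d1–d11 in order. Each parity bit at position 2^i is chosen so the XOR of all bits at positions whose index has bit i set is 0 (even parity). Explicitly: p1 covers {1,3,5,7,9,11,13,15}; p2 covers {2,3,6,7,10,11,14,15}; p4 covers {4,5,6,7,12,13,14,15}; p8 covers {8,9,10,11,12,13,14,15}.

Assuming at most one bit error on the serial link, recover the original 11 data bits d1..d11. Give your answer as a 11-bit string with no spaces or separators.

s1 (pos 1,3,5,7,9,11,13,15): 0⊕0⊕0⊕0⊕0⊕0⊕1⊕1 = 0
s2 (pos 2,3,6,7,10,11,14,15): 0⊕0⊕0⊕0⊕0⊕0⊕1⊕1 = 0
s4 (pos 4,5,6,7,12,13,14,15): 1⊕0⊕0⊕0⊕0⊕1⊕1⊕1 = 0
s8 (pos 8,9,10,11,12,13,14,15): 1⊕0⊕0⊕0⊕0⊕1⊕1⊕1 = 0
Syndrome s8…s1 = 0000 → no error.
Read data bits from positions 3,5,6,7,9,10,11,12,13,14,15: 00000000111

00000000111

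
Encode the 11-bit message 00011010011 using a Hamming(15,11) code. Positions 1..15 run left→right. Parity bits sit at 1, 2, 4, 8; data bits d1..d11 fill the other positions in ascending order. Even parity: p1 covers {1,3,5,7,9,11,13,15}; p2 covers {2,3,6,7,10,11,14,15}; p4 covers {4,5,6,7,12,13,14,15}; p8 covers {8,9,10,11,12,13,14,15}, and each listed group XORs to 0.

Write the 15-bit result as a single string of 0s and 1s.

000100101010011

Place data at non-parity positions: p1 p2 0 p4 0 0 1 p8 1 0 1 0 0 1 1
p1 (pos 1,3,5,7,9,11,13,15): XOR of data positions = 0⊕0⊕1⊕1⊕1⊕0⊕1 = 0
p2 (pos 2,3,6,7,10,11,14,15): XOR of data positions = 0⊕0⊕1⊕0⊕1⊕1⊕1 = 0
p4 (pos 4,5,6,7,12,13,14,15): XOR of data positions = 0⊕0⊕1⊕0⊕0⊕1⊕1 = 1
p8 (pos 8,9,10,11,12,13,14,15): XOR of data positions = 1⊕0⊕1⊕0⊕0⊕1⊕1 = 0
Codeword: 000100101010011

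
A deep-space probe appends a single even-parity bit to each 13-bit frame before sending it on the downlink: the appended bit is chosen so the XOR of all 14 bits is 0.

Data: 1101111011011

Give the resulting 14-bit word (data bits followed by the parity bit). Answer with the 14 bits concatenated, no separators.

XOR of the 13 data bits: 1⊕1⊕0⊕1⊕1⊕1⊕1⊕0⊕1⊕1⊕0⊕1⊕1 = 0
Parity bit = 0 (so all 14 bits XOR to 0).

11011110110110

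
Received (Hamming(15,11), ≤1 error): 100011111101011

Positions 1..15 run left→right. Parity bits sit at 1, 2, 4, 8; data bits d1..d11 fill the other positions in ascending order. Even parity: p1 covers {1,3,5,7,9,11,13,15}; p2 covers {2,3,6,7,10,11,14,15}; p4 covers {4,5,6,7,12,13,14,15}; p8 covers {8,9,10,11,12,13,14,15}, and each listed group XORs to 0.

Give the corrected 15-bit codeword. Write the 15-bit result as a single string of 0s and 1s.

101011111101011

s1 (pos 1,3,5,7,9,11,13,15): 1⊕0⊕1⊕1⊕1⊕0⊕0⊕1 = 1
s2 (pos 2,3,6,7,10,11,14,15): 0⊕0⊕1⊕1⊕1⊕0⊕1⊕1 = 1
s4 (pos 4,5,6,7,12,13,14,15): 0⊕1⊕1⊕1⊕1⊕0⊕1⊕1 = 0
s8 (pos 8,9,10,11,12,13,14,15): 1⊕1⊕1⊕0⊕1⊕0⊕1⊕1 = 0
Syndrome s8…s1 = 0011 → error at position 3.
Flip position 3: 100011111101011 → 101011111101011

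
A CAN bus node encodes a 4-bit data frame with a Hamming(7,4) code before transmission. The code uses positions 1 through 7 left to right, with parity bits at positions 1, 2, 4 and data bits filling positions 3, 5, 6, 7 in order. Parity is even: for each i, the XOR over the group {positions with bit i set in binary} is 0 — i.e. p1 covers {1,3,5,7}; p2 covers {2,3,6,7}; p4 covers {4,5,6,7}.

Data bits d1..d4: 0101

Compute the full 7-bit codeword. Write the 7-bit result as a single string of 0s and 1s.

Place data at non-parity positions: p1 p2 0 p4 1 0 1
p1 (pos 1,3,5,7): XOR of data positions = 0⊕1⊕1 = 0
p2 (pos 2,3,6,7): XOR of data positions = 0⊕0⊕1 = 1
p4 (pos 4,5,6,7): XOR of data positions = 1⊕0⊕1 = 0
Codeword: 0100101

0100101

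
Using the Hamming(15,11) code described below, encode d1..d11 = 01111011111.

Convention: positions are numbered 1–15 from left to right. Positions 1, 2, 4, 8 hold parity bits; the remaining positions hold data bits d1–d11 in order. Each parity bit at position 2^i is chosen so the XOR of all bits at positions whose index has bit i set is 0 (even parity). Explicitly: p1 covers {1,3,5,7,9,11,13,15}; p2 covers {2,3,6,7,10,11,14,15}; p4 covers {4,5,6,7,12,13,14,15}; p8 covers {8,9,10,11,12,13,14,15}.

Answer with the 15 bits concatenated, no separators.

010111101011111

Place data at non-parity positions: p1 p2 0 p4 1 1 1 p8 1 0 1 1 1 1 1
p1 (pos 1,3,5,7,9,11,13,15): XOR of data positions = 0⊕1⊕1⊕1⊕1⊕1⊕1 = 0
p2 (pos 2,3,6,7,10,11,14,15): XOR of data positions = 0⊕1⊕1⊕0⊕1⊕1⊕1 = 1
p4 (pos 4,5,6,7,12,13,14,15): XOR of data positions = 1⊕1⊕1⊕1⊕1⊕1⊕1 = 1
p8 (pos 8,9,10,11,12,13,14,15): XOR of data positions = 1⊕0⊕1⊕1⊕1⊕1⊕1 = 0
Codeword: 010111101011111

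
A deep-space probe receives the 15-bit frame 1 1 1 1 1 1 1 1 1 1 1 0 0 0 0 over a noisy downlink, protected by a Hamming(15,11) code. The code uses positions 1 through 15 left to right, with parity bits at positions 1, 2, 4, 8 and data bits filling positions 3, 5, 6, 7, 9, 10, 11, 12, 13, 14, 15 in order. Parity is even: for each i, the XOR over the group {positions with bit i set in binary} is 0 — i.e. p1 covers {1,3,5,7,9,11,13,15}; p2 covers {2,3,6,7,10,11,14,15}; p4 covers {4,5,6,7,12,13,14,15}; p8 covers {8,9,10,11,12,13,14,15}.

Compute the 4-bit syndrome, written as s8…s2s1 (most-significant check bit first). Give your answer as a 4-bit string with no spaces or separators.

0000

s1 (pos 1,3,5,7,9,11,13,15): 1⊕1⊕1⊕1⊕1⊕1⊕0⊕0 = 0
s2 (pos 2,3,6,7,10,11,14,15): 1⊕1⊕1⊕1⊕1⊕1⊕0⊕0 = 0
s4 (pos 4,5,6,7,12,13,14,15): 1⊕1⊕1⊕1⊕0⊕0⊕0⊕0 = 0
s8 (pos 8,9,10,11,12,13,14,15): 1⊕1⊕1⊕1⊕0⊕0⊕0⊕0 = 0
Syndrome s8…s1 = 0000 → no error.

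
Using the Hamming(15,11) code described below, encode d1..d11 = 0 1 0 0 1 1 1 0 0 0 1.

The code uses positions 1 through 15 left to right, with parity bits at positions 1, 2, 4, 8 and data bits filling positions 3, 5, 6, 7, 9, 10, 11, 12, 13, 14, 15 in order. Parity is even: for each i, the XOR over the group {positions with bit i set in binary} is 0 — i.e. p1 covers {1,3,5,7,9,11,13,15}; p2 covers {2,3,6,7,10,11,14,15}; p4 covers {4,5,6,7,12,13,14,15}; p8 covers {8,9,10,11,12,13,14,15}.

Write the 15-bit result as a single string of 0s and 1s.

010010001110001

Place data at non-parity positions: p1 p2 0 p4 1 0 0 p8 1 1 1 0 0 0 1
p1 (pos 1,3,5,7,9,11,13,15): XOR of data positions = 0⊕1⊕0⊕1⊕1⊕0⊕1 = 0
p2 (pos 2,3,6,7,10,11,14,15): XOR of data positions = 0⊕0⊕0⊕1⊕1⊕0⊕1 = 1
p4 (pos 4,5,6,7,12,13,14,15): XOR of data positions = 1⊕0⊕0⊕0⊕0⊕0⊕1 = 0
p8 (pos 8,9,10,11,12,13,14,15): XOR of data positions = 1⊕1⊕1⊕0⊕0⊕0⊕1 = 0
Codeword: 010010001110001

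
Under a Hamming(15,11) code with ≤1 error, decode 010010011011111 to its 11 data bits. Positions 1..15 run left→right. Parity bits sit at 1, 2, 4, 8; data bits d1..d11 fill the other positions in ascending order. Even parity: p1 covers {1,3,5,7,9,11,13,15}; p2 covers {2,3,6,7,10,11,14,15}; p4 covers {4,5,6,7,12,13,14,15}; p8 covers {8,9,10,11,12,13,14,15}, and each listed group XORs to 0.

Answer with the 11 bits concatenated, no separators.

01001011011

s1 (pos 1,3,5,7,9,11,13,15): 0⊕0⊕1⊕0⊕1⊕1⊕1⊕1 = 1
s2 (pos 2,3,6,7,10,11,14,15): 1⊕0⊕0⊕0⊕0⊕1⊕1⊕1 = 0
s4 (pos 4,5,6,7,12,13,14,15): 0⊕1⊕0⊕0⊕1⊕1⊕1⊕1 = 1
s8 (pos 8,9,10,11,12,13,14,15): 1⊕1⊕0⊕1⊕1⊕1⊕1⊕1 = 1
Syndrome s8…s1 = 1101 → error at position 13.
Flip position 13: 010010011011111 → 010010011011011
Read data bits from positions 3,5,6,7,9,10,11,12,13,14,15: 01001011011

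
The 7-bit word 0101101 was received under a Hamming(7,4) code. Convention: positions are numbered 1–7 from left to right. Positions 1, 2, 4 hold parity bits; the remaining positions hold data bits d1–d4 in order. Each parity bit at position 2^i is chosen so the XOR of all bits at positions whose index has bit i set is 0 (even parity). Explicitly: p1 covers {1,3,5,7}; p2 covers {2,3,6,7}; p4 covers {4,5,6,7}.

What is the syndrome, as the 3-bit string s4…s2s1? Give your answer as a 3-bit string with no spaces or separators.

s1 (pos 1,3,5,7): 0⊕0⊕1⊕1 = 0
s2 (pos 2,3,6,7): 1⊕0⊕0⊕1 = 0
s4 (pos 4,5,6,7): 1⊕1⊕0⊕1 = 1
Syndrome s4…s1 = 100 → error at position 4.

100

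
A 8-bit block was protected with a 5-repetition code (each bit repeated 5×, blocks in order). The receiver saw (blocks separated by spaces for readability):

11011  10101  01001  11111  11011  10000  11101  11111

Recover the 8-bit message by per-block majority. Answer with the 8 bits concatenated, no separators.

Block 1 (11011): 4 ones → 1
Block 2 (10101): 3 ones → 1
Block 3 (01001): 2 ones → 0
Block 4 (11111): 5 ones → 1
Block 5 (11011): 4 ones → 1
Block 6 (10000): 1 one → 0
Block 7 (11101): 4 ones → 1
Block 8 (11111): 5 ones → 1

11011011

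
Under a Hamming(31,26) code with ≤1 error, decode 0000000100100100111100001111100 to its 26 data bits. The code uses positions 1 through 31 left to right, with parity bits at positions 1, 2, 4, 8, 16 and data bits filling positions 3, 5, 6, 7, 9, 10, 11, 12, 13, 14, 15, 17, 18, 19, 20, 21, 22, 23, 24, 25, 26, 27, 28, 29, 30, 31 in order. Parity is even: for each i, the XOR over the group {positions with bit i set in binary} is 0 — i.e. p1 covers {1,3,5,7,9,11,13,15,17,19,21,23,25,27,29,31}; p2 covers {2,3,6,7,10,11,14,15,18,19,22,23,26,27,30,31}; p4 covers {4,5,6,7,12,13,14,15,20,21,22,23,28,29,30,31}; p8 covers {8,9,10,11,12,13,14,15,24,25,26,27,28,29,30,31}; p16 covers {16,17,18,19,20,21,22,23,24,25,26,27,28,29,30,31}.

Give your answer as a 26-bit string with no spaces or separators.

s1 (pos 1,3,5,7,9,11,13,15,17,19,21,23,25,27,29,31): 0⊕0⊕0⊕0⊕0⊕1⊕0⊕0⊕1⊕1⊕0⊕0⊕1⊕1⊕1⊕0 = 0
s2 (pos 2,3,6,7,10,11,14,15,18,19,22,23,26,27,30,31): 0⊕0⊕0⊕0⊕0⊕1⊕1⊕0⊕1⊕1⊕0⊕0⊕1⊕1⊕0⊕0 = 0
s4 (pos 4,5,6,7,12,13,14,15,20,21,22,23,28,29,30,31): 0⊕0⊕0⊕0⊕0⊕0⊕1⊕0⊕1⊕0⊕0⊕0⊕1⊕1⊕0⊕0 = 0
s8 (pos 8,9,10,11,12,13,14,15,24,25,26,27,28,29,30,31): 1⊕0⊕0⊕1⊕0⊕0⊕1⊕0⊕0⊕1⊕1⊕1⊕1⊕1⊕0⊕0 = 0
s16 (pos 16,17,18,19,20,21,22,23,24,25,26,27,28,29,30,31): 0⊕1⊕1⊕1⊕1⊕0⊕0⊕0⊕0⊕1⊕1⊕1⊕1⊕1⊕0⊕0 = 1
Syndrome s16…s1 = 10000 → error at position 16.
Flip position 16: 0000000100100100111100001111100 → 0000000100100101111100001111100
Read data bits from positions 3,5,6,7,9,10,11,12,13,14,15,17,18,19,20,21,22,23,24,25,26,27,28,29,30,31: 00000010010111100001111100

00000010010111100001111100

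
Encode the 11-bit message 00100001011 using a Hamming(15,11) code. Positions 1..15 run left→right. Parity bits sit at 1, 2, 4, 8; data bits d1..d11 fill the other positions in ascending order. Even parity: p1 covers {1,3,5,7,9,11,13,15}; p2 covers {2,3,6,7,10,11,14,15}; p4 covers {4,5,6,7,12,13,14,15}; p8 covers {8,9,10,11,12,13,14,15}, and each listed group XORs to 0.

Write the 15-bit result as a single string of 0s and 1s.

110001010001011

Place data at non-parity positions: p1 p2 0 p4 0 1 0 p8 0 0 0 1 0 1 1
p1 (pos 1,3,5,7,9,11,13,15): XOR of data positions = 0⊕0⊕0⊕0⊕0⊕0⊕1 = 1
p2 (pos 2,3,6,7,10,11,14,15): XOR of data positions = 0⊕1⊕0⊕0⊕0⊕1⊕1 = 1
p4 (pos 4,5,6,7,12,13,14,15): XOR of data positions = 0⊕1⊕0⊕1⊕0⊕1⊕1 = 0
p8 (pos 8,9,10,11,12,13,14,15): XOR of data positions = 0⊕0⊕0⊕1⊕0⊕1⊕1 = 1
Codeword: 110001010001011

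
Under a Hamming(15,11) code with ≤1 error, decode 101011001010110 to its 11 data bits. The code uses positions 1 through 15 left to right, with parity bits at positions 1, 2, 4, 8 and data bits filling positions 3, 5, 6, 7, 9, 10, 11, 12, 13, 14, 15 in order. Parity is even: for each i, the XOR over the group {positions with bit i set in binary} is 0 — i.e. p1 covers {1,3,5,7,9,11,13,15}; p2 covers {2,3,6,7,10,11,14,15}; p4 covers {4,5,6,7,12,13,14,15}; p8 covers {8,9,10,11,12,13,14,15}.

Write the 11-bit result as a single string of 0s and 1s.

11101010110

s1 (pos 1,3,5,7,9,11,13,15): 1⊕1⊕1⊕0⊕1⊕1⊕1⊕0 = 0
s2 (pos 2,3,6,7,10,11,14,15): 0⊕1⊕1⊕0⊕0⊕1⊕1⊕0 = 0
s4 (pos 4,5,6,7,12,13,14,15): 0⊕1⊕1⊕0⊕0⊕1⊕1⊕0 = 0
s8 (pos 8,9,10,11,12,13,14,15): 0⊕1⊕0⊕1⊕0⊕1⊕1⊕0 = 0
Syndrome s8…s1 = 0000 → no error.
Read data bits from positions 3,5,6,7,9,10,11,12,13,14,15: 11101010110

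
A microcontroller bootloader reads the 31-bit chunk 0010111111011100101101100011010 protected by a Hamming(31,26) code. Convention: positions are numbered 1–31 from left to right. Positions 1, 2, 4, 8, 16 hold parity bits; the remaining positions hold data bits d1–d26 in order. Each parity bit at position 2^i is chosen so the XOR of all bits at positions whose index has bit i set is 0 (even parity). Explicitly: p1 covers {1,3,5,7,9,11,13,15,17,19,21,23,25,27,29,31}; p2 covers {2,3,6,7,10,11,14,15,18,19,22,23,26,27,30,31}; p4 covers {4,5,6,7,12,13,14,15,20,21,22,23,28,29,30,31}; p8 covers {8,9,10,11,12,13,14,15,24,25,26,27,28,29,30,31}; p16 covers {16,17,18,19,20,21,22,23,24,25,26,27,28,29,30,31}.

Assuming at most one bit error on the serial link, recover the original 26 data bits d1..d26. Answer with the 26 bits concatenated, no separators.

s1 (pos 1,3,5,7,9,11,13,15,17,19,21,23,25,27,29,31): 0⊕1⊕1⊕1⊕1⊕0⊕1⊕0⊕1⊕1⊕0⊕1⊕0⊕1⊕0⊕0 = 1
s2 (pos 2,3,6,7,10,11,14,15,18,19,22,23,26,27,30,31): 0⊕1⊕1⊕1⊕1⊕0⊕1⊕0⊕0⊕1⊕1⊕1⊕0⊕1⊕1⊕0 = 0
s4 (pos 4,5,6,7,12,13,14,15,20,21,22,23,28,29,30,31): 0⊕1⊕1⊕1⊕1⊕1⊕1⊕0⊕1⊕0⊕1⊕1⊕1⊕0⊕1⊕0 = 1
s8 (pos 8,9,10,11,12,13,14,15,24,25,26,27,28,29,30,31): 1⊕1⊕1⊕0⊕1⊕1⊕1⊕0⊕0⊕0⊕0⊕1⊕1⊕0⊕1⊕0 = 1
s16 (pos 16,17,18,19,20,21,22,23,24,25,26,27,28,29,30,31): 0⊕1⊕0⊕1⊕1⊕0⊕1⊕1⊕0⊕0⊕0⊕1⊕1⊕0⊕1⊕0 = 0
Syndrome s16…s1 = 01101 → error at position 13.
Flip position 13: 0010111111011100101101100011010 → 0010111111010100101101100011010
Read data bits from positions 3,5,6,7,9,10,11,12,13,14,15,17,18,19,20,21,22,23,24,25,26,27,28,29,30,31: 11111101010101101100011010

11111101010101101100011010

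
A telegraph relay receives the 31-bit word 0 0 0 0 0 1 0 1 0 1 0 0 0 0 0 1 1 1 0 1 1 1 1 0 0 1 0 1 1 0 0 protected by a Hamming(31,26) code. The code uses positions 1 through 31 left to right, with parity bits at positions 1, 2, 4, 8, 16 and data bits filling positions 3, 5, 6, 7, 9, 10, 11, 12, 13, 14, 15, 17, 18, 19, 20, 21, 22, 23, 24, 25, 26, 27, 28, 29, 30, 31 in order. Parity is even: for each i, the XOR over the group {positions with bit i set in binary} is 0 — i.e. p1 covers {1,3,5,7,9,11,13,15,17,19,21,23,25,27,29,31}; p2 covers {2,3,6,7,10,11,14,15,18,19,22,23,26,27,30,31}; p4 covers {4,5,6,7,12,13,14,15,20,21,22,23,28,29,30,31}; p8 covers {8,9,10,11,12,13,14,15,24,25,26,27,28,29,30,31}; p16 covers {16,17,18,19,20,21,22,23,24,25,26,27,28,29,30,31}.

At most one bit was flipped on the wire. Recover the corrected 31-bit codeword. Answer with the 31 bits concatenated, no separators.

0000010101010001110111100101100

s1 (pos 1,3,5,7,9,11,13,15,17,19,21,23,25,27,29,31): 0⊕0⊕0⊕0⊕0⊕0⊕0⊕0⊕1⊕0⊕1⊕1⊕0⊕0⊕1⊕0 = 0
s2 (pos 2,3,6,7,10,11,14,15,18,19,22,23,26,27,30,31): 0⊕0⊕1⊕0⊕1⊕0⊕0⊕0⊕1⊕0⊕1⊕1⊕1⊕0⊕0⊕0 = 0
s4 (pos 4,5,6,7,12,13,14,15,20,21,22,23,28,29,30,31): 0⊕0⊕1⊕0⊕0⊕0⊕0⊕0⊕1⊕1⊕1⊕1⊕1⊕1⊕0⊕0 = 1
s8 (pos 8,9,10,11,12,13,14,15,24,25,26,27,28,29,30,31): 1⊕0⊕1⊕0⊕0⊕0⊕0⊕0⊕0⊕0⊕1⊕0⊕1⊕1⊕0⊕0 = 1
s16 (pos 16,17,18,19,20,21,22,23,24,25,26,27,28,29,30,31): 1⊕1⊕1⊕0⊕1⊕1⊕1⊕1⊕0⊕0⊕1⊕0⊕1⊕1⊕0⊕0 = 0
Syndrome s16…s1 = 01100 → error at position 12.
Flip position 12: 0000010101000001110111100101100 → 0000010101010001110111100101100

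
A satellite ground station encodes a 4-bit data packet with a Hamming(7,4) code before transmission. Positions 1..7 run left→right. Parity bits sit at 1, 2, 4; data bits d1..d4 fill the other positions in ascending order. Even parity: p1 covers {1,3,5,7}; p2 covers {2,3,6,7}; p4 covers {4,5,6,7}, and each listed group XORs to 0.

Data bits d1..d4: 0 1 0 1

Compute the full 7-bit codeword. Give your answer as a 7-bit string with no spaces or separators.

0100101

Place data at non-parity positions: p1 p2 0 p4 1 0 1
p1 (pos 1,3,5,7): XOR of data positions = 0⊕1⊕1 = 0
p2 (pos 2,3,6,7): XOR of data positions = 0⊕0⊕1 = 1
p4 (pos 4,5,6,7): XOR of data positions = 1⊕0⊕1 = 0
Codeword: 0100101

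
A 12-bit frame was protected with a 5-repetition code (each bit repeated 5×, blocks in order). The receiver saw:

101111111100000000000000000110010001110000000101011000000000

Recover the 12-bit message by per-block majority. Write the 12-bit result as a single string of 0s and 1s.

Block 1 (10111): 4 ones → 1
Block 2 (11111): 5 ones → 1
Block 3 (00000): 0 ones → 0
Block 4 (00000): 0 ones → 0
Block 5 (00000): 0 ones → 0
Block 6 (00110): 2 ones → 0
Block 7 (01000): 1 one → 0
Block 8 (11100): 3 ones → 1
Block 9 (00000): 0 ones → 0
Block 10 (10101): 3 ones → 1
Block 11 (10000): 1 one → 0
Block 12 (00000): 0 ones → 0

110000010100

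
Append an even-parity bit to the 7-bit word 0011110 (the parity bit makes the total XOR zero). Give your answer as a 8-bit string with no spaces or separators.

00111100

XOR of the 7 data bits: 0⊕0⊕1⊕1⊕1⊕1⊕0 = 0
Parity bit = 0 (so all 8 bits XOR to 0).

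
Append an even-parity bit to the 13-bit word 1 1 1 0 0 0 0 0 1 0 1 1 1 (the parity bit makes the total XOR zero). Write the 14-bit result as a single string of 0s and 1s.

11100000101111

XOR of the 13 data bits: 1⊕1⊕1⊕0⊕0⊕0⊕0⊕0⊕1⊕0⊕1⊕1⊕1 = 1
Parity bit = 1 (so all 14 bits XOR to 0).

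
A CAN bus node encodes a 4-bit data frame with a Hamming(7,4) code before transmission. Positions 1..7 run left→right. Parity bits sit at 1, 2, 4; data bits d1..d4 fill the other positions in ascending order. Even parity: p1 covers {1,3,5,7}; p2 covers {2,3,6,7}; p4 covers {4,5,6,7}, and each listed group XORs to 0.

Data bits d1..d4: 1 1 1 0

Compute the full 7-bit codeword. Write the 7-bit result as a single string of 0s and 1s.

0010110

Place data at non-parity positions: p1 p2 1 p4 1 1 0
p1 (pos 1,3,5,7): XOR of data positions = 1⊕1⊕0 = 0
p2 (pos 2,3,6,7): XOR of data positions = 1⊕1⊕0 = 0
p4 (pos 4,5,6,7): XOR of data positions = 1⊕1⊕0 = 0
Codeword: 0010110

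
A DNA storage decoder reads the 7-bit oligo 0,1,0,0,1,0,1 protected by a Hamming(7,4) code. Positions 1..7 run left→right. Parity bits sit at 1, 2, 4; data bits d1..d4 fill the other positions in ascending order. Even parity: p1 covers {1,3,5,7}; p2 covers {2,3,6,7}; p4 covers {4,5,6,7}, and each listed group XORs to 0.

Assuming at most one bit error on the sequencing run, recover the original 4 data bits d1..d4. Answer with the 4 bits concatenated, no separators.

s1 (pos 1,3,5,7): 0⊕0⊕1⊕1 = 0
s2 (pos 2,3,6,7): 1⊕0⊕0⊕1 = 0
s4 (pos 4,5,6,7): 0⊕1⊕0⊕1 = 0
Syndrome s4…s1 = 000 → no error.
Read data bits from positions 3,5,6,7: 0101

0101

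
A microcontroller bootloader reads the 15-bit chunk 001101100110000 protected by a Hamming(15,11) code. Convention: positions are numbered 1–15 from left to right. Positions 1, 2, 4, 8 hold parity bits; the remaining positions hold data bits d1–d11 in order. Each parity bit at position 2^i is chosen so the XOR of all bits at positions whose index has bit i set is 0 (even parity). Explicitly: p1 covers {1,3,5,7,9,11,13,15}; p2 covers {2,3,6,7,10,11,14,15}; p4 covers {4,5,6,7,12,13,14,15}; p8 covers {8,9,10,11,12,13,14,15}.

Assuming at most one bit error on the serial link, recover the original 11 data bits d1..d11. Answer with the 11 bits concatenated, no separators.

10100110000

s1 (pos 1,3,5,7,9,11,13,15): 0⊕1⊕0⊕1⊕0⊕1⊕0⊕0 = 1
s2 (pos 2,3,6,7,10,11,14,15): 0⊕1⊕1⊕1⊕1⊕1⊕0⊕0 = 1
s4 (pos 4,5,6,7,12,13,14,15): 1⊕0⊕1⊕1⊕0⊕0⊕0⊕0 = 1
s8 (pos 8,9,10,11,12,13,14,15): 0⊕0⊕1⊕1⊕0⊕0⊕0⊕0 = 0
Syndrome s8…s1 = 0111 → error at position 7.
Flip position 7: 001101100110000 → 001101000110000
Read data bits from positions 3,5,6,7,9,10,11,12,13,14,15: 10100110000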